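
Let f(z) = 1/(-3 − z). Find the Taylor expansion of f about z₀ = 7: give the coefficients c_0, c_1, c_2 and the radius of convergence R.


Let w = z − z₀, so z = z₀ + w.
Then -3 − z = -3 − (z₀ + w) = (-3 − z₀) − w = -10 − w.
f(z) = 1/(-10 − w) = (1/(-10)) · 1/(1 − w/(-10)) = Σ_{n≥0} w^n / (-10)^(n+1).
So c_n = 1/(-10)^(n+1):
  c_0 = 1/(-10)^1 = -1/10.
  c_1 = 1/(-10)^2 = 1/100.
  c_2 = 1/(-10)^3 = -1/1000.
The series is valid for |w/d| < 1, i.e. |z − z₀| < |d|.
Radius of convergence: R = |-3 − z₀| = |-10| = 10 (distance from z₀ to the singularity z = -3).

c_0 = -1/10, c_1 = 1/100, c_2 = -1/1000; R = 10.


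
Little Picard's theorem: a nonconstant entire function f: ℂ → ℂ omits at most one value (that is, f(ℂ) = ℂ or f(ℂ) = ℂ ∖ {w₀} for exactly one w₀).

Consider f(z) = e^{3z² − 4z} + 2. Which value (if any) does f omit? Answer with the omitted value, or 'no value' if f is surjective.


Little Picard bounds the complement of f(ℂ) to at most one point.
The exponent g(z) = 3z² − 4z is a nonconstant polynomial, hence surjective onto ℂ. So e^{g(z)} takes every value in {e^w : w ∈ ℂ} = ℂ ∖ {0}. Adding 2 shifts the range to ℂ ∖ {2}. f omits exactly 2.

Omitted value: 2.


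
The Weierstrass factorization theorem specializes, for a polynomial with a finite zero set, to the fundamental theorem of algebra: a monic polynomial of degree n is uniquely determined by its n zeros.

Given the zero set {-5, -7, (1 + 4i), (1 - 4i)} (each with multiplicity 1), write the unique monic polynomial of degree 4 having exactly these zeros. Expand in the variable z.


The polynomial is p(z) = ∏_{α ∈ S} (z − α), where S = {-5, -7, (1 + 4i), (1 - 4i)}.
Expanding the product yields: p(z) = z^4 + 10·z^3 + 28·z^2 + 134·z + 595.
Note conjugate pairs combine to real quadratics: (z − (1+4i))(z − (1−4i)) = z² − 2z + 17.
The resulting polynomial has degree 4 and real coefficients as required.

p(z) = z^4 + 10·z^3 + 28·z^2 + 134·z + 595.


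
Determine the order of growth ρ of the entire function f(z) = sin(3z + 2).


sin(w) is a linear combination of e^{iw} and e^{−iw} (or e^w, e^{−w} in the hyperbolic case), so |sin(w)| ≤ e^{|w|}. With w = 3z + 2, |w| ≤ 3|z| + 2 = 3r + 2 on |z| = r, giving M(r) ≤ e^{3r + 2}, so ρ ≤ 1. On a suitable ray (z = it for sin/cos; z = t for sinh/cosh, t real → ∞), |sin(3z + 2)| grows like e^{3|t|}/2, so ρ ≥ 1. Hence ρ = 1.
Therefore ρ = 1.

Order ρ = 1.


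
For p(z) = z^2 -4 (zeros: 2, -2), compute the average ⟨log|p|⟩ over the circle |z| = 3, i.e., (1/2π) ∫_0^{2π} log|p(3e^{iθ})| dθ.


Zeros: -2, 2; r = 3.
Inside |z| < r: -2, 2. Outside (|z| ≥ r): ∅.
p(0) = -4, so log|p(0)| = log(4) = 1.3863.
Apply Jensen: I(r) = log|p(0)| + Σ_k log(r/|z_k|), summed over zeros inside |z| < r.
  log(r/|z_k|) for z_k = 2: log(3/2) = 0.4055
  log(r/|z_k|) for z_k = -2: log(3/2) = 0.4055
Sum over inside zeros: 0.8109.
I(r) = log|p(0)| + (inside sum) = 1.3863 + 0.8109 = 2.1972.
Closed form (all zeros inside, monic): I(r) = n·log(r) = 2·log(3) = 2.1972. ✓

I(r) ≈ 2.1972.


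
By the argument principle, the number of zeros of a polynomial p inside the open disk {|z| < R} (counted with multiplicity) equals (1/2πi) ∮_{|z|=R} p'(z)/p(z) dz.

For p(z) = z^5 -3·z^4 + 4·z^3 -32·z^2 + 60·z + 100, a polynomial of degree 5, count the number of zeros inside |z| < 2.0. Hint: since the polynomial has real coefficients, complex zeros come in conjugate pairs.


The zeros of p are: (3 + 1i), (3 - 1i), (-1 + 3i), (-1 - 3i), -1.
Their magnitudes are: 3.162, 3.162, 3.162, 3.162, 1.
Zeros with |z| < R = 2.0: -1.
Count = 1.
By the argument principle, (1/2πi) ∮_{|z|=R} p'(z)/p(z) dz equals exactly this count.

Number of zeros inside |z| < 2.0: 1.


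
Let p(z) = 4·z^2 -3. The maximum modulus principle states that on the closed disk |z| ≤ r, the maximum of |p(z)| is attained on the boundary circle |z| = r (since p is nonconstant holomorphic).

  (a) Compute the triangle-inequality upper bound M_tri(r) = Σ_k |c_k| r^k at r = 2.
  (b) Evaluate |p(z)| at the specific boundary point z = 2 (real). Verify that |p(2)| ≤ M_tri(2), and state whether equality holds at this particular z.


Coefficients: c_0 = -3, c_1 = 0, c_2 = 4. Radius r = 2.
Part (a). Triangle bound: M_tri(r) = Σ_k |c_k| r^k
  = |-3|·2^0 + |0|·2^1 + |4|·2^2
  = 3 + 0 + 16 = 19.
This bounds M(r) := max_{|z|=r} |p(z)| from above; equality holds iff all terms c_k z^k can be made to align in phase at a single z on |z|=r.
Part (b). At z = 2 (real, on the circle |z| = r):
  p(2) = (-3)·2^0 + (0)·2^1 + (4)·2^2 = 13.
  |p(2)| = 13.
Check: |p(2)| = 13 ≤ 19 = M_tri(2). ✓ Equality does not hold at z = 2 (the coefficients have mixed signs, so the terms do not all align in phase there).

M_tri(2) = 19; |p(2)| = 13; equality at z=2: no.


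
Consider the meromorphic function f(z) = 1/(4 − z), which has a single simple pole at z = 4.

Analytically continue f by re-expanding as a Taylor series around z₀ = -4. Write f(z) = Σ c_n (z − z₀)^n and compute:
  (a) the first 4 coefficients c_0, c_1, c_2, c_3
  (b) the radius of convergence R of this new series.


Let w = z − z₀, so z = z₀ + w.
Then 4 − z = 4 − (z₀ + w) = (4 − z₀) − w = 8 − w.
f(z) = 1/(8 − w) = (1/(8)) · 1/(1 − w/(8)) = Σ_{n≥0} w^n / (8)^(n+1).
So c_n = 1/(8)^(n+1):
  c_0 = 1/(8)^1 = 1/8.
  c_1 = 1/(8)^2 = 1/64.
  c_2 = 1/(8)^3 = 1/512.
  c_3 = 1/(8)^4 = 1/4096.
The series is valid for |w/d| < 1, i.e. |z − z₀| < |d|.
Radius of convergence: R = |4 − z₀| = |8| = 8 (distance from z₀ to the singularity z = 4).

c_0 = 1/8, c_1 = 1/64, c_2 = 1/512, c_3 = 1/4096; R = 8.


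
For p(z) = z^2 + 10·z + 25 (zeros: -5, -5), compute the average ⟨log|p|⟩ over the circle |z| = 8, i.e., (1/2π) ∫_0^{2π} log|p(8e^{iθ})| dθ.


Zeros: -5, -5; r = 8.
Inside |z| < r: -5, -5. Outside (|z| ≥ r): ∅.
p(0) = 25, so log|p(0)| = log(25) = 3.2189.
Apply Jensen: I(r) = log|p(0)| + Σ_k log(r/|z_k|), summed over zeros inside |z| < r.
  log(r/|z_k|) for z_k = -5: log(8/5) = 0.4700
  log(r/|z_k|) for z_k = -5: log(8/5) = 0.4700
Sum over inside zeros: 0.9400.
I(r) = log|p(0)| + (inside sum) = 3.2189 + 0.9400 = 4.1589.
Closed form (all zeros inside, monic): I(r) = n·log(r) = 2·log(8) = 4.1589. ✓

I(r) ≈ 4.1589.


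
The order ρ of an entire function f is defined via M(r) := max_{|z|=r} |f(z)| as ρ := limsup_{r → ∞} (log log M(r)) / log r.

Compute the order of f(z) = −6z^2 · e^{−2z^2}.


M(r) = max_{|z|=r} |-6|·|z|^2·|e^{−2z^2}| = 6·r^2 · e^{2r^2} (the factors attain their maxima compatibly on |z|=r). Then log M(r) = log 6 + 2·log r + 2r^2, dominated by the last term, so log log M(r) ~ 2·log r. The polynomial factor -6z^2 contributes only a log r term and does not affect the order. ρ = 2.
Therefore ρ = 2.

Order ρ = 2.


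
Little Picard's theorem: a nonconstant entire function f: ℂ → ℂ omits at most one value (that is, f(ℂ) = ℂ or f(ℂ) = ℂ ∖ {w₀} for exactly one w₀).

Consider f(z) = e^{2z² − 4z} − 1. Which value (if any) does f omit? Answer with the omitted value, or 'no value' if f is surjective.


Little Picard bounds the complement of f(ℂ) to at most one point.
The exponent g(z) = 2z² − 4z is a nonconstant polynomial, hence surjective onto ℂ. So e^{g(z)} takes every value in {e^w : w ∈ ℂ} = ℂ ∖ {0}. Adding -1 shifts the range to ℂ ∖ {-1}. f omits exactly -1.

Omitted value: -1.


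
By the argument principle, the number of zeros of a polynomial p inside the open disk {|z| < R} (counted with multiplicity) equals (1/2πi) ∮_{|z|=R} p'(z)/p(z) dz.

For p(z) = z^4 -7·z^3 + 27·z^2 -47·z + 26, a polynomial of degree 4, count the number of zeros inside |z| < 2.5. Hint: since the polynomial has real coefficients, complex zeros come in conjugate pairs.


The zeros of p are: 2, (2 + 3i), (2 - 3i), 1.
Their magnitudes are: 2, 3.606, 3.606, 1.
Zeros with |z| < R = 2.5: 2, 1.
Count = 2.
By the argument principle, (1/2πi) ∮_{|z|=R} p'(z)/p(z) dz equals exactly this count.

Number of zeros inside |z| < 2.5: 2.


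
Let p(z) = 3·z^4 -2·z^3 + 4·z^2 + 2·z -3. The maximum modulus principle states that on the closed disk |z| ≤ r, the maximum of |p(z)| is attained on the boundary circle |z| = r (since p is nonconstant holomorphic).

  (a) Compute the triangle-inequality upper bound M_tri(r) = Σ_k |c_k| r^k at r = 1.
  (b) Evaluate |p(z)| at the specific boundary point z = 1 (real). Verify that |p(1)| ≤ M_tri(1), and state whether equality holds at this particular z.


Coefficients: c_0 = -3, c_1 = 2, c_2 = 4, c_3 = -2, c_4 = 3. Radius r = 1.
Part (a). Triangle bound: M_tri(r) = Σ_k |c_k| r^k
  = |-3|·1^0 + |2|·1^1 + |4|·1^2 + |-2|·1^3 + |3|·1^4
  = 3 + 2 + 4 + 2 + 3 = 14.
This bounds M(r) := max_{|z|=r} |p(z)| from above; equality holds iff all terms c_k z^k can be made to align in phase at a single z on |z|=r.
Part (b). At z = 1 (real, on the circle |z| = r):
  p(1) = (-3)·1^0 + (2)·1^1 + (4)·1^2 + (-2)·1^3 + (3)·1^4 = 4.
  |p(1)| = 4.
Check: |p(1)| = 4 ≤ 14 = M_tri(1). ✓ Equality does not hold at z = 1 (the coefficients have mixed signs, so the terms do not all align in phase there).

M_tri(1) = 14; |p(1)| = 4; equality at z=1: no.


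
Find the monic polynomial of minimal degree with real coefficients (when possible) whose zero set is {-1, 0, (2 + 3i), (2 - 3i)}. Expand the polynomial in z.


The polynomial is p(z) = ∏_{α ∈ S} (z − α), where S = {-1, 0, (2 + 3i), (2 - 3i)}.
Expanding the product yields: p(z) = z^4 -3·z^3 + 9·z^2 + 13·z.
Note conjugate pairs combine to real quadratics: (z − (2+3i))(z − (2−3i)) = z² − 4z + 13.
The resulting polynomial has degree 4 and real coefficients as required.

p(z) = z^4 -3·z^3 + 9·z^2 + 13·z.


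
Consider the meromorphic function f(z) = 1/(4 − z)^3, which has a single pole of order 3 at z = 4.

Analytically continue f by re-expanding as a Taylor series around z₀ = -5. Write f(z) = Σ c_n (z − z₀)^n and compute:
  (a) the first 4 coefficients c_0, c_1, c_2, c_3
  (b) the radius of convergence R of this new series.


Let w = z − z₀, so z = z₀ + w.
Then 4 − z = 4 − (z₀ + w) = (4 − z₀) − w = 9 − w.
f(z) = 1/(9 − w)^3 = (1/(9)^3) · (1 − w/(9))^{−3}.
By the binomial series (1−u)^{−3} = Σ_{n≥0} C(n+2, 2) u^n for |u|<1, with u = w/(9):
  c_n = C(n+2, 2) / (9)^(n+3).
  c_0 = 1/(9)^3 = 1/729.
  c_1 = 3/(9)^4 = 1/2187.
  c_2 = 6/(9)^5 = 2/19683.
  c_3 = 10/(9)^6 = 10/531441.
The series is valid for |w/d| < 1, i.e. |z − z₀| < |d|.
Radius of convergence: R = |4 − z₀| = |9| = 9 (distance from z₀ to the singularity z = 4).

c_0 = 1/729, c_1 = 1/2187, c_2 = 2/19683, c_3 = 10/531441; R = 9.


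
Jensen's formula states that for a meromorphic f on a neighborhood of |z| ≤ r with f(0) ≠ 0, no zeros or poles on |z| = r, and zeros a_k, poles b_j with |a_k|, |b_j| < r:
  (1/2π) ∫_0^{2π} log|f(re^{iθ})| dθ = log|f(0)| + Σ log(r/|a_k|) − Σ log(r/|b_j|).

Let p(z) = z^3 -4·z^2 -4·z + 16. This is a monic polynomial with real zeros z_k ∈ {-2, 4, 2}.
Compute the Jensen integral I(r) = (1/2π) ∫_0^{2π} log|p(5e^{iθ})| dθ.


Zeros: -2, 2, 4; r = 5.
Inside |z| < r: -2, 2, 4. Outside (|z| ≥ r): ∅.
p(0) = 16, so log|p(0)| = log(16) = 2.7726.
Apply Jensen: I(r) = log|p(0)| + Σ_k log(r/|z_k|), summed over zeros inside |z| < r.
  log(r/|z_k|) for z_k = -2: log(5/2) = 0.9163
  log(r/|z_k|) for z_k = 4: log(5/4) = 0.2231
  log(r/|z_k|) for z_k = 2: log(5/2) = 0.9163
Sum over inside zeros: 2.0557.
I(r) = log|p(0)| + (inside sum) = 2.7726 + 2.0557 = 4.8283.
Closed form (all zeros inside, monic): I(r) = n·log(r) = 3·log(5) = 4.8283. ✓

I(r) ≈ 4.8283.


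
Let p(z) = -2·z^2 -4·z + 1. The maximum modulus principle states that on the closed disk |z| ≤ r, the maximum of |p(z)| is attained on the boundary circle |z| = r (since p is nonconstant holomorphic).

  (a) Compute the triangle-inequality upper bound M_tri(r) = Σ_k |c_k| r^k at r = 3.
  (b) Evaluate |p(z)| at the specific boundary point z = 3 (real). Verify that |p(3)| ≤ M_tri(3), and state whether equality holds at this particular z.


Coefficients: c_0 = 1, c_1 = -4, c_2 = -2. Radius r = 3.
Part (a). Triangle bound: M_tri(r) = Σ_k |c_k| r^k
  = |1|·3^0 + |-4|·3^1 + |-2|·3^2
  = 1 + 12 + 18 = 31.
This bounds M(r) := max_{|z|=r} |p(z)| from above; equality holds iff all terms c_k z^k can be made to align in phase at a single z on |z|=r.
Part (b). At z = 3 (real, on the circle |z| = r):
  p(3) = (1)·3^0 + (-4)·3^1 + (-2)·3^2 = -29.
  |p(3)| = 29.
Check: |p(3)| = 29 ≤ 31 = M_tri(3). ✓ Equality does not hold at z = 3 (the coefficients have mixed signs, so the terms do not all align in phase there).

M_tri(3) = 31; |p(3)| = 29; equality at z=3: no.


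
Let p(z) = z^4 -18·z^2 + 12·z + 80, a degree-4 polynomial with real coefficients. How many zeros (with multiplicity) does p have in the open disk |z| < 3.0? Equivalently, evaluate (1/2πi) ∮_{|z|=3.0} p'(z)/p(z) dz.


The zeros of p are: -4, -2, (3 + 1i), (3 - 1i).
Their magnitudes are: 4, 2, 3.162, 3.162.
Zeros with |z| < R = 3.0: -2.
Count = 1.
By the argument principle, (1/2πi) ∮_{|z|=R} p'(z)/p(z) dz equals exactly this count.

Number of zeros inside |z| < 3.0: 1.


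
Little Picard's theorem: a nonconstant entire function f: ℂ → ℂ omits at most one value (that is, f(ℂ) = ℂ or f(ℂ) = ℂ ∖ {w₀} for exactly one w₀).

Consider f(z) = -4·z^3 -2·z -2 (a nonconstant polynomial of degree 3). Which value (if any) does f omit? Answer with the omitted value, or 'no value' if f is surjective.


Little Picard bounds the complement of f(ℂ) to at most one point.
For every w ∈ ℂ, the equation p(z) − w = 0 is a nonconstant polynomial in z and hence has at least one root by the fundamental theorem of algebra. So p is surjective onto ℂ, omitting no value.

Omitted value: no value.


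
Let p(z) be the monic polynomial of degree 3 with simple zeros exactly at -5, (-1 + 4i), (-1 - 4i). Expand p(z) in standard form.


The polynomial is p(z) = ∏_{α ∈ S} (z − α), where S = {-5, (-1 + 4i), (-1 - 4i)}.
Expanding the product yields: p(z) = z^3 + 7·z^2 + 27·z + 85.
Note conjugate pairs combine to real quadratics: (z − (-1+4i))(z − (-1−4i)) = z² + 2z + 17.
The resulting polynomial has degree 3 and real coefficients as required.

p(z) = z^3 + 7·z^2 + 27·z + 85.


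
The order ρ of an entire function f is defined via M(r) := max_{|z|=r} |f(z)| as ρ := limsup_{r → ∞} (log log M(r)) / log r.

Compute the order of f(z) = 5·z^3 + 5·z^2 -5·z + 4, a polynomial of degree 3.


|f(z)| ≤ Σ|c_k|·r^k = O(r^3) as r → ∞. Polynomial growth is O(e^{r^ε}) for every ε > 0 (since r^3/e^{r^ε} → 0), so ρ ≤ ε for all ε > 0, i.e. ρ = 0. Every nonconstant polynomial has order 0.
Therefore ρ = 0.

Order ρ = 0.


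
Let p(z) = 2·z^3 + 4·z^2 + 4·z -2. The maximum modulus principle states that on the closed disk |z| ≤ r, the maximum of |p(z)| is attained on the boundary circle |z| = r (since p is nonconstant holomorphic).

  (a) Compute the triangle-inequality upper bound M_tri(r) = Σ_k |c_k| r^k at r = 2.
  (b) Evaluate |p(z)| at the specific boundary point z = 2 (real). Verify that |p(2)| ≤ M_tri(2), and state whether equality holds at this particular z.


Coefficients: c_0 = -2, c_1 = 4, c_2 = 4, c_3 = 2. Radius r = 2.
Part (a). Triangle bound: M_tri(r) = Σ_k |c_k| r^k
  = |-2|·2^0 + |4|·2^1 + |4|·2^2 + |2|·2^3
  = 2 + 8 + 16 + 16 = 42.
This bounds M(r) := max_{|z|=r} |p(z)| from above; equality holds iff all terms c_k z^k can be made to align in phase at a single z on |z|=r.
Part (b). At z = 2 (real, on the circle |z| = r):
  p(2) = (-2)·2^0 + (4)·2^1 + (4)·2^2 + (2)·2^3 = 38.
  |p(2)| = 38.
Check: |p(2)| = 38 ≤ 42 = M_tri(2). ✓ Equality does not hold at z = 2 (the coefficients have mixed signs, so the terms do not all align in phase there).

M_tri(2) = 42; |p(2)| = 38; equality at z=2: no.


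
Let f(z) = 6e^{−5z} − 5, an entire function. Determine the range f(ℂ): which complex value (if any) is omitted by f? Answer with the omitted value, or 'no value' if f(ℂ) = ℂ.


Little Picard bounds the complement of f(ℂ) to at most one point.
e^{−5z} is never zero on ℂ, so 6·e^{−5z} takes every value in ℂ ∖ {0}. Adding -5 shifts the range to ℂ ∖ {-5}. Thus f omits exactly the value -5.

Omitted value: -5.


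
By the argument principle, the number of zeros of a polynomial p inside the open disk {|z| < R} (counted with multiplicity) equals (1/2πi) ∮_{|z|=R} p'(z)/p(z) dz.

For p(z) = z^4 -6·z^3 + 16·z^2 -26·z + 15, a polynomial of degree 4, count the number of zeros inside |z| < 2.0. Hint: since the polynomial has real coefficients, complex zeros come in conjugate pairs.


The zeros of p are: 1, 3, (1 + 2i), (1 - 2i).
Their magnitudes are: 1, 3, 2.236, 2.236.
Zeros with |z| < R = 2.0: 1.
Count = 1.
By the argument principle, (1/2πi) ∮_{|z|=R} p'(z)/p(z) dz equals exactly this count.

Number of zeros inside |z| < 2.0: 1.


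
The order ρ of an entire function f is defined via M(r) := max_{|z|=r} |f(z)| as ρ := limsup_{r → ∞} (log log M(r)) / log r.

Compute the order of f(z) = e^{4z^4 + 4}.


|e^{4z^4 + 4}| = e^{Re(4·z^4) + 4} ≤ e^{4|z|^4 + 4} = e^{4r^4 + 4} on |z| = r, so ρ ≤ 4. Choosing z on |z|=r so that 4·z^4 is real positive (always possible by picking arg z appropriately) gives |f(z)| = e^{4r^4 + 4}, matching the bound. The additive constant 4 does not affect log log M(r) ~ 4·log r. Hence ρ = 4.
Therefore ρ = 4.

Order ρ = 4.


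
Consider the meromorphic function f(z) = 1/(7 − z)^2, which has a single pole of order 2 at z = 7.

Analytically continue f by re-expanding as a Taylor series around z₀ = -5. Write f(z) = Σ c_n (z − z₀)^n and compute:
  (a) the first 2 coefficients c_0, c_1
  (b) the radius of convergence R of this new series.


Let w = z − z₀, so z = z₀ + w.
Then 7 − z = 7 − (z₀ + w) = (7 − z₀) − w = 12 − w.
f(z) = 1/(12 − w)^2 = (1/(12)^2) · (1 − w/(12))^{−2}.
By the binomial series (1−u)^{−2} = Σ_{n≥0} C(n+1, 1) u^n for |u|<1, with u = w/(12):
  c_n = C(n+1, 1) / (12)^(n+2).
  c_0 = 1/(12)^2 = 1/144.
  c_1 = 2/(12)^3 = 1/864.
The series is valid for |w/d| < 1, i.e. |z − z₀| < |d|.
Radius of convergence: R = |7 − z₀| = |12| = 12 (distance from z₀ to the singularity z = 7).

c_0 = 1/144, c_1 = 1/864; R = 12.


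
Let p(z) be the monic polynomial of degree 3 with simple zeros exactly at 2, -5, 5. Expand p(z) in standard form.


The polynomial is p(z) = ∏_{α ∈ S} (z − α), where S = {2, -5, 5}.
Expanding the product yields: p(z) = z^3 -2·z^2 -25·z + 50.
The resulting polynomial has degree 3 and real coefficients as required.

p(z) = z^3 -2·z^2 -25·z + 50.


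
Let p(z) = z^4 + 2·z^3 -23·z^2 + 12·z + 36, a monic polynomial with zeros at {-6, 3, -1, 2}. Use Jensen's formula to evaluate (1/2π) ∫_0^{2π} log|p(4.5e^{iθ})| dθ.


Zeros: -6, -1, 2, 3; r = 4.5.
Inside |z| < r: -1, 2, 3. Outside (|z| ≥ r): -6.
p(0) = 36, so log|p(0)| = log(36) = 3.5835.
Apply Jensen: I(r) = log|p(0)| + Σ_k log(r/|z_k|), summed over zeros inside |z| < r.
  log(r/|z_k|) for z_k = 3: log(4.5/3) = 0.4055
  log(r/|z_k|) for z_k = -1: log(4.5/1) = 1.5041
  log(r/|z_k|) for z_k = 2: log(4.5/2) = 0.8109
  Outside zeros (-6) contribute nothing to the Jensen sum.
Sum over inside zeros: 2.7205.
I(r) = log|p(0)| + (inside sum) = 3.5835 + 2.7205 = 6.3040.
Note: since some zeros are outside |z| ≤ r, the simplified n·log(r) form does NOT apply — only the inside zeros contribute.

I(r) ≈ 6.3040.


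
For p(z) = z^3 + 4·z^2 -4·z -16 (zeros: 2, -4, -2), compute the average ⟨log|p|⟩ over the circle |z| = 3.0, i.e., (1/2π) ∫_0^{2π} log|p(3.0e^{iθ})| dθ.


Zeros: -4, -2, 2; r = 3.0.
Inside |z| < r: -2, 2. Outside (|z| ≥ r): -4.
p(0) = -16, so log|p(0)| = log(16) = 2.7726.
Apply Jensen: I(r) = log|p(0)| + Σ_k log(r/|z_k|), summed over zeros inside |z| < r.
  log(r/|z_k|) for z_k = 2: log(3.0/2) = 0.4055
  log(r/|z_k|) for z_k = -2: log(3.0/2) = 0.4055
  Outside zeros (-4) contribute nothing to the Jensen sum.
Sum over inside zeros: 0.8109.
I(r) = log|p(0)| + (inside sum) = 2.7726 + 0.8109 = 3.5835.
Note: since some zeros are outside |z| ≤ r, the simplified n·log(r) form does NOT apply — only the inside zeros contribute.

I(r) ≈ 3.5835.


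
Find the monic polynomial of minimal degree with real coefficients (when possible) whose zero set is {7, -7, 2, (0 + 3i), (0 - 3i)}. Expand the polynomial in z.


The polynomial is p(z) = ∏_{α ∈ S} (z − α), where S = {7, -7, 2, (0 + 3i), (0 - 3i)}.
Expanding the product yields: p(z) = z^5 -2·z^4 -40·z^3 + 80·z^2 -441·z + 882.
Note conjugate pairs combine to real quadratics: (z − (0+3i))(z − (0−3i)) = z² + 9.
The resulting polynomial has degree 5 and real coefficients as required.

p(z) = z^5 -2·z^4 -40·z^3 + 80·z^2 -441·z + 882.


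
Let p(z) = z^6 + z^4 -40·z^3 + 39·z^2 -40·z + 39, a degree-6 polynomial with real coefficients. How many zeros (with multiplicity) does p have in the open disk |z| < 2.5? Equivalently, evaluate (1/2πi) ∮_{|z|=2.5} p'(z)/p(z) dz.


The zeros of p are: 3, 1, (0 + 1i), (0 - 1i), (-2 + 3i), (-2 - 3i).
Their magnitudes are: 3, 1, 1, 1, 3.606, 3.606.
Zeros with |z| < R = 2.5: 1, (0 + 1i), (0 - 1i).
Count = 3.
By the argument principle, (1/2πi) ∮_{|z|=R} p'(z)/p(z) dz equals exactly this count.

Number of zeros inside |z| < 2.5: 3.


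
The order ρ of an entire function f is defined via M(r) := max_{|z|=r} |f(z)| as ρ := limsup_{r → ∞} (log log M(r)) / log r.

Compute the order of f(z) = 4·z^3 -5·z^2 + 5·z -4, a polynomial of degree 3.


|f(z)| ≤ Σ|c_k|·r^k = O(r^3) as r → ∞. Polynomial growth is O(e^{r^ε}) for every ε > 0 (since r^3/e^{r^ε} → 0), so ρ ≤ ε for all ε > 0, i.e. ρ = 0. Every nonconstant polynomial has order 0.
Therefore ρ = 0.

Order ρ = 0.


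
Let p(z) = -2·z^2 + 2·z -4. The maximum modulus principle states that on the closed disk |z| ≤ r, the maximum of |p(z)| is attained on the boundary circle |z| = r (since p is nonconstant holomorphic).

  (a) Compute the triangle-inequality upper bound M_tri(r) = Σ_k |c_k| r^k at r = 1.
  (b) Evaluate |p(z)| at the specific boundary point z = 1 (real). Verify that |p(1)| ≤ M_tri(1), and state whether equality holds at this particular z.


Coefficients: c_0 = -4, c_1 = 2, c_2 = -2. Radius r = 1.
Part (a). Triangle bound: M_tri(r) = Σ_k |c_k| r^k
  = |-4|·1^0 + |2|·1^1 + |-2|·1^2
  = 4 + 2 + 2 = 8.
This bounds M(r) := max_{|z|=r} |p(z)| from above; equality holds iff all terms c_k z^k can be made to align in phase at a single z on |z|=r.
Part (b). At z = 1 (real, on the circle |z| = r):
  p(1) = (-4)·1^0 + (2)·1^1 + (-2)·1^2 = -4.
  |p(1)| = 4.
Check: |p(1)| = 4 ≤ 8 = M_tri(1). ✓ Equality does not hold at z = 1 (the coefficients have mixed signs, so the terms do not all align in phase there).

M_tri(1) = 8; |p(1)| = 4; equality at z=1: no.


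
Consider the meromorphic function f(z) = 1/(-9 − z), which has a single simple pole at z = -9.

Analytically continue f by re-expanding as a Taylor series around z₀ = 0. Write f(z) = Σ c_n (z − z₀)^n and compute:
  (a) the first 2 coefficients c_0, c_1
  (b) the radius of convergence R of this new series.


Let w = z − z₀, so z = z₀ + w.
Then -9 − z = -9 − (z₀ + w) = (-9 − z₀) − w = -9 − w.
f(z) = 1/(-9 − w) = (1/(-9)) · 1/(1 − w/(-9)) = Σ_{n≥0} w^n / (-9)^(n+1).
So c_n = 1/(-9)^(n+1):
  c_0 = 1/(-9)^1 = -1/9.
  c_1 = 1/(-9)^2 = 1/81.
The series is valid for |w/d| < 1, i.e. |z − z₀| < |d|.
Radius of convergence: R = |-9 − z₀| = |-9| = 9 (distance from z₀ to the singularity z = -9).

c_0 = -1/9, c_1 = 1/81; R = 9.


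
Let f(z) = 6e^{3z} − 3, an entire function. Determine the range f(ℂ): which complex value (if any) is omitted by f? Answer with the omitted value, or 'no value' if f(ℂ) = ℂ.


Little Picard bounds the complement of f(ℂ) to at most one point.
e^{3z} is never zero on ℂ, so 6·e^{3z} takes every value in ℂ ∖ {0}. Adding -3 shifts the range to ℂ ∖ {-3}. Thus f omits exactly the value -3.

Omitted value: -3.


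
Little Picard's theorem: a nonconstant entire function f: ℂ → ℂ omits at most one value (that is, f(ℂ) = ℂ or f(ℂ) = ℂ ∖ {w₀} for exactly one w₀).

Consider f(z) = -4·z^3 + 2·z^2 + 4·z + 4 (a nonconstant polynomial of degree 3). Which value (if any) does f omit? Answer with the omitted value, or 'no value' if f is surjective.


Little Picard bounds the complement of f(ℂ) to at most one point.
For every w ∈ ℂ, the equation p(z) − w = 0 is a nonconstant polynomial in z and hence has at least one root by the fundamental theorem of algebra. So p is surjective onto ℂ, omitting no value.

Omitted value: no value.


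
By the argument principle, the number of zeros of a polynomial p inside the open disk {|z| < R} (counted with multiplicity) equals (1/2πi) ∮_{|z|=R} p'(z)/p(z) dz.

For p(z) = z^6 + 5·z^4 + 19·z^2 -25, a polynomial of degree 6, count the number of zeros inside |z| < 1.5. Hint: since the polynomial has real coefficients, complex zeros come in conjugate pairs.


The zeros of p are: -1, 1, (-1 + 2i), (-1 - 2i), (1 + 2i), (1 - 2i).
Their magnitudes are: 1, 1, 2.236, 2.236, 2.236, 2.236.
Zeros with |z| < R = 1.5: -1, 1.
Count = 2.
By the argument principle, (1/2πi) ∮_{|z|=R} p'(z)/p(z) dz equals exactly this count.

Number of zeros inside |z| < 1.5: 2.


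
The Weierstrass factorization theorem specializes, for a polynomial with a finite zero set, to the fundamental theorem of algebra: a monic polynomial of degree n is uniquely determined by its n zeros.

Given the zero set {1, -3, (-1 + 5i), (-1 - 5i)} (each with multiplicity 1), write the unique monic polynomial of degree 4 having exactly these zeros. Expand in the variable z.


The polynomial is p(z) = ∏_{α ∈ S} (z − α), where S = {1, -3, (-1 + 5i), (-1 - 5i)}.
Expanding the product yields: p(z) = z^4 + 4·z^3 + 27·z^2 + 46·z -78.
Note conjugate pairs combine to real quadratics: (z − (-1+5i))(z − (-1−5i)) = z² + 2z + 26.
The resulting polynomial has degree 4 and real coefficients as required.

p(z) = z^4 + 4·z^3 + 27·z^2 + 46·z -78.


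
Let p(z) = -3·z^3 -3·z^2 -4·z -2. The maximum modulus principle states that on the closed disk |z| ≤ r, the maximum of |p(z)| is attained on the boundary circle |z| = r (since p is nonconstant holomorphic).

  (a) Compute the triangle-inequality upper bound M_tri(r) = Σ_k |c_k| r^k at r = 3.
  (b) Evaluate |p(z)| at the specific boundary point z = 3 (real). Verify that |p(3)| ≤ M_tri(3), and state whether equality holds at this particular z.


Coefficients: c_0 = -2, c_1 = -4, c_2 = -3, c_3 = -3. Radius r = 3.
Part (a). Triangle bound: M_tri(r) = Σ_k |c_k| r^k
  = |-2|·3^0 + |-4|·3^1 + |-3|·3^2 + |-3|·3^3
  = 2 + 12 + 27 + 81 = 122.
This bounds M(r) := max_{|z|=r} |p(z)| from above; equality holds iff all terms c_k z^k can be made to align in phase at a single z on |z|=r.
Part (b). At z = 3 (real, on the circle |z| = r):
  p(3) = (-2)·3^0 + (-4)·3^1 + (-3)·3^2 + (-3)·3^3 = -122.
  |p(3)| = 122.
Since all nonzero coefficients share the same sign, |p(3)| = 122 = M_tri(3); the triangle bound is attained at z = 3, so in fact M(r) = 122.

M_tri(3) = 122; |p(3)| = 122; equality at z=3: yes.


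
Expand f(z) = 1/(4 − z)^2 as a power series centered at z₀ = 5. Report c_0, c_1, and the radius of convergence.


Let w = z − z₀, so z = z₀ + w.
Then 4 − z = 4 − (z₀ + w) = (4 − z₀) − w = -1 − w.
f(z) = 1/(-1 − w)^2 = (1/(-1)^2) · (1 − w/(-1))^{−2}.
By the binomial series (1−u)^{−2} = Σ_{n≥0} C(n+1, 1) u^n for |u|<1, with u = w/(-1):
  c_n = C(n+1, 1) / (-1)^(n+2).
  c_0 = 1/(-1)^2 = 1.
  c_1 = 2/(-1)^3 = -2.
The series is valid for |w/d| < 1, i.e. |z − z₀| < |d|.
Radius of convergence: R = |4 − z₀| = |-1| = 1 (distance from z₀ to the singularity z = 4).

c_0 = 1, c_1 = -2; R = 1.


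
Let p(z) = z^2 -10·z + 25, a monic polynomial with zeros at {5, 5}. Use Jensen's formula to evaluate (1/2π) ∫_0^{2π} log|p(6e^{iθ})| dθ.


Zeros: 5, 5; r = 6.
Inside |z| < r: 5, 5. Outside (|z| ≥ r): ∅.
p(0) = 25, so log|p(0)| = log(25) = 3.2189.
Apply Jensen: I(r) = log|p(0)| + Σ_k log(r/|z_k|), summed over zeros inside |z| < r.
  log(r/|z_k|) for z_k = 5: log(6/5) = 0.1823
  log(r/|z_k|) for z_k = 5: log(6/5) = 0.1823
Sum over inside zeros: 0.3646.
I(r) = log|p(0)| + (inside sum) = 3.2189 + 0.3646 = 3.5835.
Closed form (all zeros inside, monic): I(r) = n·log(r) = 2·log(6) = 3.5835. ✓

I(r) ≈ 3.5835.


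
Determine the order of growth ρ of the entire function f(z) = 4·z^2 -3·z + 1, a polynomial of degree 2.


|f(z)| ≤ Σ|c_k|·r^k = O(r^2) as r → ∞. Polynomial growth is O(e^{r^ε}) for every ε > 0 (since r^2/e^{r^ε} → 0), so ρ ≤ ε for all ε > 0, i.e. ρ = 0. Every nonconstant polynomial has order 0.
Therefore ρ = 0.

Order ρ = 0.


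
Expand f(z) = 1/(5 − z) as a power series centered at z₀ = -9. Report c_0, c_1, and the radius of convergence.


Let w = z − z₀, so z = z₀ + w.
Then 5 − z = 5 − (z₀ + w) = (5 − z₀) − w = 14 − w.
f(z) = 1/(14 − w) = (1/(14)) · 1/(1 − w/(14)) = Σ_{n≥0} w^n / (14)^(n+1).
So c_n = 1/(14)^(n+1):
  c_0 = 1/(14)^1 = 1/14.
  c_1 = 1/(14)^2 = 1/196.
The series is valid for |w/d| < 1, i.e. |z − z₀| < |d|.
Radius of convergence: R = |5 − z₀| = |14| = 14 (distance from z₀ to the singularity z = 5).

c_0 = 1/14, c_1 = 1/196; R = 14.


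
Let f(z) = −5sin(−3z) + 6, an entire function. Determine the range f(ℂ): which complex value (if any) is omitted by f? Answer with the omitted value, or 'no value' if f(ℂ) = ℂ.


Little Picard bounds the complement of f(ℂ) to at most one point.
sin is entire and surjective onto ℂ: for every w ∈ ℂ, sin(ζ) = w has a solution ζ ∈ ℂ (e.g., via the complex inverse arcsin). With ζ = −3z this gives z = ζ/(-3). Then -5·sin(−3z) takes every value in -5·ℂ = ℂ, and adding 6 is a bijection of ℂ. So f is surjective and omits no value. (Note: only on the real line is sin bounded by [−1, 1].)

Omitted value: no value.


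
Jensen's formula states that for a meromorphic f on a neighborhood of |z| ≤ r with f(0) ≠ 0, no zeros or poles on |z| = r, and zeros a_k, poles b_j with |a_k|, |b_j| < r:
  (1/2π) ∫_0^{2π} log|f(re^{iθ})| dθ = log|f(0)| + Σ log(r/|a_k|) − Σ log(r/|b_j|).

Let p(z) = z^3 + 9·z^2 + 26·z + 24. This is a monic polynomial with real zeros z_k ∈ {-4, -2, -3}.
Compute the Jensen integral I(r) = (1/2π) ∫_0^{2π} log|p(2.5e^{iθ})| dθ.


Zeros: -4, -3, -2; r = 2.5.
Inside |z| < r: -2. Outside (|z| ≥ r): -4, -3.
p(0) = 24, so log|p(0)| = log(24) = 3.1781.
Apply Jensen: I(r) = log|p(0)| + Σ_k log(r/|z_k|), summed over zeros inside |z| < r.
  log(r/|z_k|) for z_k = -2: log(2.5/2) = 0.2231
  Outside zeros (-4, -3) contribute nothing to the Jensen sum.
Sum over inside zeros: 0.2231.
I(r) = log|p(0)| + (inside sum) = 3.1781 + 0.2231 = 3.4012.
Note: since some zeros are outside |z| ≤ r, the simplified n·log(r) form does NOT apply — only the inside zeros contribute.

I(r) ≈ 3.4012.


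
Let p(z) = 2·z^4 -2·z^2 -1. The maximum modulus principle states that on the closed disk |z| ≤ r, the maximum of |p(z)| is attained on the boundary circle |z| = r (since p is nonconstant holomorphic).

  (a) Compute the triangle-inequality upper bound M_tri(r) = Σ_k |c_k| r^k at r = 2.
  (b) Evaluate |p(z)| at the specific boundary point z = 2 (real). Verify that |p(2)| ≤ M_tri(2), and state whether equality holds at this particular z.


Coefficients: c_0 = -1, c_1 = 0, c_2 = -2, c_3 = 0, c_4 = 2. Radius r = 2.
Part (a). Triangle bound: M_tri(r) = Σ_k |c_k| r^k
  = |-1|·2^0 + |0|·2^1 + |-2|·2^2 + |0|·2^3 + |2|·2^4
  = 1 + 0 + 8 + 0 + 32 = 41.
This bounds M(r) := max_{|z|=r} |p(z)| from above; equality holds iff all terms c_k z^k can be made to align in phase at a single z on |z|=r.
Part (b). At z = 2 (real, on the circle |z| = r):
  p(2) = (-1)·2^0 + (0)·2^1 + (-2)·2^2 + (0)·2^3 + (2)·2^4 = 23.
  |p(2)| = 23.
Check: |p(2)| = 23 ≤ 41 = M_tri(2). ✓ Equality does not hold at z = 2 (the coefficients have mixed signs, so the terms do not all align in phase there).

M_tri(2) = 41; |p(2)| = 23; equality at z=2: no.


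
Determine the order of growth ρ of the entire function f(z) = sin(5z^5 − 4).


Write sin(w) = (e^{iw} ± e^{−iw})/(2 or 2i), so |sin(w)| ≤ e^{|w|}. With w = 5z^5 − 4, |w| ≤ 5r^5 + 4 on |z|=r, giving M(r) ≤ e^{5r^5 + 4} and ρ ≤ 5. For the lower bound, choose z on |z|=r with 5z^5 purely imaginary of modulus 5r^5; then |sin(5z^5 − 4)| grows like e^{5r^5}/2, so ρ ≥ 5. Hence ρ = 5.
Therefore ρ = 5.

Order ρ = 5.


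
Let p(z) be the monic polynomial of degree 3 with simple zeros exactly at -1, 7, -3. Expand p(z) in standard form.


The polynomial is p(z) = ∏_{α ∈ S} (z − α), where S = {-1, 7, -3}.
Expanding the product yields: p(z) = z^3 -3·z^2 -25·z -21.
The resulting polynomial has degree 3 and real coefficients as required.

p(z) = z^3 -3·z^2 -25·z -21.


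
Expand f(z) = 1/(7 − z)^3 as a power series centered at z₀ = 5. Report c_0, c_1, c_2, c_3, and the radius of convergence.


Let w = z − z₀, so z = z₀ + w.
Then 7 − z = 7 − (z₀ + w) = (7 − z₀) − w = 2 − w.
f(z) = 1/(2 − w)^3 = (1/(2)^3) · (1 − w/(2))^{−3}.
By the binomial series (1−u)^{−3} = Σ_{n≥0} C(n+2, 2) u^n for |u|<1, with u = w/(2):
  c_n = C(n+2, 2) / (2)^(n+3).
  c_0 = 1/(2)^3 = 1/8.
  c_1 = 3/(2)^4 = 3/16.
  c_2 = 6/(2)^5 = 3/16.
  c_3 = 10/(2)^6 = 5/32.
The series is valid for |w/d| < 1, i.e. |z − z₀| < |d|.
Radius of convergence: R = |7 − z₀| = |2| = 2 (distance from z₀ to the singularity z = 7).

c_0 = 1/8, c_1 = 3/16, c_2 = 3/16, c_3 = 5/32; R = 2.


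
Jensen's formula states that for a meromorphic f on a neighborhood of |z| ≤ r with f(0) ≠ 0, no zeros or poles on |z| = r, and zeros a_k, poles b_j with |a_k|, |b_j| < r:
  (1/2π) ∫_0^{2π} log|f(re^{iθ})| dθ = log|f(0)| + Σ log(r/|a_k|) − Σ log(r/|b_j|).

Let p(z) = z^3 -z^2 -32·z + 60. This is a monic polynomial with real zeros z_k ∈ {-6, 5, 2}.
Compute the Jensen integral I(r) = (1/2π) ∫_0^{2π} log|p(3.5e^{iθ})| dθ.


Zeros: -6, 2, 5; r = 3.5.
Inside |z| < r: 2. Outside (|z| ≥ r): -6, 5.
p(0) = 60, so log|p(0)| = log(60) = 4.0943.
Apply Jensen: I(r) = log|p(0)| + Σ_k log(r/|z_k|), summed over zeros inside |z| < r.
  log(r/|z_k|) for z_k = 2: log(3.5/2) = 0.5596
  Outside zeros (-6, 5) contribute nothing to the Jensen sum.
Sum over inside zeros: 0.5596.
I(r) = log|p(0)| + (inside sum) = 4.0943 + 0.5596 = 4.6540.
Note: since some zeros are outside |z| ≤ r, the simplified n·log(r) form does NOT apply — only the inside zeros contribute.

I(r) ≈ 4.6540.


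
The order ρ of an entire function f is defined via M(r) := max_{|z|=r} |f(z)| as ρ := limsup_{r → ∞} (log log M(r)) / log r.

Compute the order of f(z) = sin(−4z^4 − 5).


Write sin(w) = (e^{iw} ± e^{−iw})/(2 or 2i), so |sin(w)| ≤ e^{|w|}. With w = −4z^4 − 5, |w| ≤ 4r^4 + 5 on |z|=r, giving M(r) ≤ e^{4r^4 + 5} and ρ ≤ 4. For the lower bound, choose z on |z|=r with -4z^4 purely imaginary of modulus 4r^4; then |sin(−4z^4 − 5)| grows like e^{4r^4}/2, so ρ ≥ 4. Hence ρ = 4.
Therefore ρ = 4.

Order ρ = 4.


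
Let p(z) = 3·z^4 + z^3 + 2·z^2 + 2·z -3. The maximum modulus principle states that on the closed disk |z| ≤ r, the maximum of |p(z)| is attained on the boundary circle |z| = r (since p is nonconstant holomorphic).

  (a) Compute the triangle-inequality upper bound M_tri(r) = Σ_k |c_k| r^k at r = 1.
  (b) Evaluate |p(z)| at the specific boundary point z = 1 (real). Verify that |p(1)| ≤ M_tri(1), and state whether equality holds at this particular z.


Coefficients: c_0 = -3, c_1 = 2, c_2 = 2, c_3 = 1, c_4 = 3. Radius r = 1.
Part (a). Triangle bound: M_tri(r) = Σ_k |c_k| r^k
  = |-3|·1^0 + |2|·1^1 + |2|·1^2 + |1|·1^3 + |3|·1^4
  = 3 + 2 + 2 + 1 + 3 = 11.
This bounds M(r) := max_{|z|=r} |p(z)| from above; equality holds iff all terms c_k z^k can be made to align in phase at a single z on |z|=r.
Part (b). At z = 1 (real, on the circle |z| = r):
  p(1) = (-3)·1^0 + (2)·1^1 + (2)·1^2 + (1)·1^3 + (3)·1^4 = 5.
  |p(1)| = 5.
Check: |p(1)| = 5 ≤ 11 = M_tri(1). ✓ Equality does not hold at z = 1 (the coefficients have mixed signs, so the terms do not all align in phase there).

M_tri(1) = 11; |p(1)| = 5; equality at z=1: no.


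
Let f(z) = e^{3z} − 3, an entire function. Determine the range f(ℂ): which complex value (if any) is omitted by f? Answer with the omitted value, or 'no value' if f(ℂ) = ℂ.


Little Picard bounds the complement of f(ℂ) to at most one point.
e^{3z} is never zero on ℂ, so 1·e^{3z} takes every value in ℂ ∖ {0}. Adding -3 shifts the range to ℂ ∖ {-3}. Thus f omits exactly the value -3.

Omitted value: -3.


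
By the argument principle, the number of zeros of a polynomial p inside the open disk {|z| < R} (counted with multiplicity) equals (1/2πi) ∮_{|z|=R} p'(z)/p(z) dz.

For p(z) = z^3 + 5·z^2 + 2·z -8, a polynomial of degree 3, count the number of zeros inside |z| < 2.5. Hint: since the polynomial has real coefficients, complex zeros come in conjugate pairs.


The zeros of p are: -2, 1, -4.
Their magnitudes are: 2, 1, 4.
Zeros with |z| < R = 2.5: -2, 1.
Count = 2.
By the argument principle, (1/2πi) ∮_{|z|=R} p'(z)/p(z) dz equals exactly this count.

Number of zeros inside |z| < 2.5: 2.


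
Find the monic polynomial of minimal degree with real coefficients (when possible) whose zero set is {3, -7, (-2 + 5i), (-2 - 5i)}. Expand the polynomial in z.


The polynomial is p(z) = ∏_{α ∈ S} (z − α), where S = {3, -7, (-2 + 5i), (-2 - 5i)}.
Expanding the product yields: p(z) = z^4 + 8·z^3 + 24·z^2 + 32·z -609.
Note conjugate pairs combine to real quadratics: (z − (-2+5i))(z − (-2−5i)) = z² + 4z + 29.
The resulting polynomial has degree 4 and real coefficients as required.

p(z) = z^4 + 8·z^3 + 24·z^2 + 32·z -609.


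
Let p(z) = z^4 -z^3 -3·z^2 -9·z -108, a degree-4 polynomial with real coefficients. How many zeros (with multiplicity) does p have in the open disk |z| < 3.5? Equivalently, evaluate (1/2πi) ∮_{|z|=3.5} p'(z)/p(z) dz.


The zeros of p are: (0 + 3i), (0 - 3i), 4, -3.
Their magnitudes are: 3, 3, 4, 3.
Zeros with |z| < R = 3.5: (0 + 3i), (0 - 3i), -3.
Count = 3.
By the argument principle, (1/2πi) ∮_{|z|=R} p'(z)/p(z) dz equals exactly this count.

Number of zeros inside |z| < 3.5: 3.


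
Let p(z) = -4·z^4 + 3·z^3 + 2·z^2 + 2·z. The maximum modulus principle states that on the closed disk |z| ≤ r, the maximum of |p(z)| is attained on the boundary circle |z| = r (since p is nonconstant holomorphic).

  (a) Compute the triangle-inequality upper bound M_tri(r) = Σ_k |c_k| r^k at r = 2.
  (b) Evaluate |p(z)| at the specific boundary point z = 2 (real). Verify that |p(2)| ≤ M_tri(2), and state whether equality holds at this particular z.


Coefficients: c_0 = 0, c_1 = 2, c_2 = 2, c_3 = 3, c_4 = -4. Radius r = 2.
Part (a). Triangle bound: M_tri(r) = Σ_k |c_k| r^k
  = |0|·2^0 + |2|·2^1 + |2|·2^2 + |3|·2^3 + |-4|·2^4
  = 0 + 4 + 8 + 24 + 64 = 100.
This bounds M(r) := max_{|z|=r} |p(z)| from above; equality holds iff all terms c_k z^k can be made to align in phase at a single z on |z|=r.
Part (b). At z = 2 (real, on the circle |z| = r):
  p(2) = (0)·2^0 + (2)·2^1 + (2)·2^2 + (3)·2^3 + (-4)·2^4 = -28.
  |p(2)| = 28.
Check: |p(2)| = 28 ≤ 100 = M_tri(2). ✓ Equality does not hold at z = 2 (the coefficients have mixed signs, so the terms do not all align in phase there).

M_tri(2) = 100; |p(2)| = 28; equality at z=2: no.


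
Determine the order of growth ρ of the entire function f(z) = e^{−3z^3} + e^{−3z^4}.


Each summand is entire of order 3 and 4 respectively (as in the single-exponential case). The order of a sum is at most the max of the orders, so ρ ≤ 4. For the lower bound: on |z|=r choose arg z so that -3z^4 is real positive; then |e^{-3z^4}| = e^{3r^4} while |e^{-3z^3}| ≤ e^{3r^3} = o(e^{3r^4}). So |f| ≥ e^{3r^4}(1 − o(1)) and ρ ≥ 4. Hence ρ = max(3, 4) = 4.
Therefore ρ = 4.

Order ρ = 4.
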